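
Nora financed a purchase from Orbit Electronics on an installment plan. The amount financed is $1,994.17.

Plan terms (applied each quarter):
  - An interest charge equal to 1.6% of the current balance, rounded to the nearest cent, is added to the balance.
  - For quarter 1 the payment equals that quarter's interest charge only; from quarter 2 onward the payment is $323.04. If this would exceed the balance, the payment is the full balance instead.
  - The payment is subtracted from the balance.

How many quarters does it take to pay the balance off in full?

# | Opening | Interest | Payment | End bal
1 | $1,994.17 | $31.91 | $31.91 | $1,994.17
2 | $1,994.17 | $31.91 | $323.04 | $1,703.04
3 | $1,703.04 | $27.25 | $323.04 | $1,407.25
4 | $1,407.25 | $22.52 | $323.04 | $1,106.73
5 | $1,106.73 | $17.71 | $323.04 | $801.40
6 | $801.40 | $12.82 | $323.04 | $491.18
7 | $491.18 | $7.86 | $323.04 | $176.00
8 | $176.00 | $2.82 | $178.82 | $0.00
Balance reaches $0.00 in quarter 8.

8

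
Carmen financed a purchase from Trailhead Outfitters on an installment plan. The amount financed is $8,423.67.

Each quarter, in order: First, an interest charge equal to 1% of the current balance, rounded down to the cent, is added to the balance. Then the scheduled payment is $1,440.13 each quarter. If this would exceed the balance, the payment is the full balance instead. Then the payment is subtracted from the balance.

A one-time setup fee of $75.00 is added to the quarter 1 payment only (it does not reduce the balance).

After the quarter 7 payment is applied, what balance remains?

$0.00

Quarter 1: $8,423.67 +$84.23 interest = $8,507.90; pay $1,440.13 (+ $75.00 fee) → $7,067.77
Quarter 2: $7,067.77 +$70.67 interest = $7,138.44; pay $1,440.13 → $5,698.31
Quarter 3: $5,698.31 +$56.98 interest = $5,755.29; pay $1,440.13 → $4,315.16
Quarter 4: $4,315.16 +$43.15 interest = $4,358.31; pay $1,440.13 → $2,918.18
Quarter 5: $2,918.18 +$29.18 interest = $2,947.36; pay $1,440.13 → $1,507.23
Quarter 6: $1,507.23 +$15.07 interest = $1,522.30; pay $1,440.13 → $82.17
Quarter 7: $82.17 +$0.82 interest = $82.99; pay $82.99 → $0.00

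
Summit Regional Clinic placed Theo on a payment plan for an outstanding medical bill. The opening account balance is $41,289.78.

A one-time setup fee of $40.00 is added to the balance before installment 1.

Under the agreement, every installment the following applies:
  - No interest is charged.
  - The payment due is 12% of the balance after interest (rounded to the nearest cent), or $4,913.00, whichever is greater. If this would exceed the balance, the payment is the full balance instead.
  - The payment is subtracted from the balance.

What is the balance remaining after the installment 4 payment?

Installment 1: opening $41,329.78; payment $4,959.57; balance $36,370.21
Installment 2: opening $36,370.21; payment $4,913.00; balance $31,457.21
Installment 3: opening $31,457.21; payment $4,913.00; balance $26,544.21
Installment 4: opening $26,544.21; payment $4,913.00; balance $21,631.21

$21,631.21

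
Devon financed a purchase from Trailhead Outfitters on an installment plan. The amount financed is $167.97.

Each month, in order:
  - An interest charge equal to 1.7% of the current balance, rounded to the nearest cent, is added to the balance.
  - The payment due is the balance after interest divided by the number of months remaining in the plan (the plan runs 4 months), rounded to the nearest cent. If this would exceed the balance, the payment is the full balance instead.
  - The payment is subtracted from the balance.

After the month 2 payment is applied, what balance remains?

$86.87

Month 1: opening $167.97; interest $2.86 → $170.83; payment $42.71; balance $128.12
Month 2: opening $128.12; interest $2.18 → $130.30; payment $43.43; balance $86.87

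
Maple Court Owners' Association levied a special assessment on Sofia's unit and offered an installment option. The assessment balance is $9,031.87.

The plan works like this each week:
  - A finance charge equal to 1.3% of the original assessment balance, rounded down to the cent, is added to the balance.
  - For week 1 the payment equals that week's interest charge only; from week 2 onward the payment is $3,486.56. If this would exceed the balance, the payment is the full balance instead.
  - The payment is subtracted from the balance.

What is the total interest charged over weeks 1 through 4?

Week 1: opening $9,031.87; interest $117.41 → $9,149.28; payment $117.41; balance $9,031.87
Week 2: opening $9,031.87; interest $117.41 → $9,149.28; payment $3,486.56; balance $5,662.72
Week 3: opening $5,662.72; interest $117.41 → $5,780.13; payment $3,486.56; balance $2,293.57
Week 4: opening $2,293.57; interest $117.41 → $2,410.98; payment $2,410.98; balance $0.00
Total interest: $117.41 + $117.41 + $117.41 + $117.41 = $469.64

$469.64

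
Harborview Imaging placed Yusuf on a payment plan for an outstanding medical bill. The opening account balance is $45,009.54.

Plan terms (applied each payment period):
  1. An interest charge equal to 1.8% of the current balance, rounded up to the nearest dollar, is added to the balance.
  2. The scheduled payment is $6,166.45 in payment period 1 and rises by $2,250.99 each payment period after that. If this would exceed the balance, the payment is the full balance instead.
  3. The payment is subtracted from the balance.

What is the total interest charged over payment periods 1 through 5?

# | Opening | Interest | Payment | End bal
1 | $45,009.54 | $811.00 | $6,166.45 | $39,654.09
2 | $39,654.09 | $714.00 | $8,417.44 | $31,950.65
3 | $31,950.65 | $576.00 | $10,668.43 | $21,858.22
4 | $21,858.22 | $394.00 | $12,919.42 | $9,332.80
5 | $9,332.80 | $168.00 | $9,500.80 | $0.00
Total interest: $811.00 + $714.00 + $576.00 + $394.00 + $168.00 = $2,663.00

$2,663.00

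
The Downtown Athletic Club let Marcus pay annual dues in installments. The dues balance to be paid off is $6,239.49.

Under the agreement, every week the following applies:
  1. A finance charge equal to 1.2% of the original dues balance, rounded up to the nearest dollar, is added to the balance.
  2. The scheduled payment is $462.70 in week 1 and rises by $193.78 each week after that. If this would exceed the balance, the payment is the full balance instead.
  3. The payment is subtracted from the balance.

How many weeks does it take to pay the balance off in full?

7

# | Opening | Interest | Payment | End bal
1 | $6,239.49 | $75.00 | $462.70 | $5,851.79
2 | $5,851.79 | $75.00 | $656.48 | $5,270.31
3 | $5,270.31 | $75.00 | $850.26 | $4,495.05
4 | $4,495.05 | $75.00 | $1,044.04 | $3,526.01
5 | $3,526.01 | $75.00 | $1,237.82 | $2,363.19
6 | $2,363.19 | $75.00 | $1,431.60 | $1,006.59
7 | $1,006.59 | $75.00 | $1,081.59 | $0.00
Balance reaches $0.00 in week 7.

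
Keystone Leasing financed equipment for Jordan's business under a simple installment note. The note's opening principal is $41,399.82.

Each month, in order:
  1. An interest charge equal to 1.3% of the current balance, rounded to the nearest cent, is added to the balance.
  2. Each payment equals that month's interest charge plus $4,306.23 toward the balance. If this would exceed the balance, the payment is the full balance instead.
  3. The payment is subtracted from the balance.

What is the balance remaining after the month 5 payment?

Month 1: opening $41,399.82; interest $538.20 → $41,938.02; payment $4,844.43; balance $37,093.59
Month 2: opening $37,093.59; interest $482.22 → $37,575.81; payment $4,788.45; balance $32,787.36
Month 3: opening $32,787.36; interest $426.24 → $33,213.60; payment $4,732.47; balance $28,481.13
Month 4: opening $28,481.13; interest $370.25 → $28,851.38; payment $4,676.48; balance $24,174.90
Month 5: opening $24,174.90; interest $314.27 → $24,489.17; payment $4,620.50; balance $19,868.67

$19,868.67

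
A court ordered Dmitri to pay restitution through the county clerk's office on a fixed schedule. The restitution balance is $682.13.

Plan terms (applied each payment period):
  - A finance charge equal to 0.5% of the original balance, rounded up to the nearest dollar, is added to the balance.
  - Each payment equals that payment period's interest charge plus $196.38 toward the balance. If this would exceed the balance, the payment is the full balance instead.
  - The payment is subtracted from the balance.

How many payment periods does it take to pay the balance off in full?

# | Opening | Interest | Payment | End bal
1 | $682.13 | $4.00 | $200.38 | $485.75
2 | $485.75 | $4.00 | $200.38 | $289.37
3 | $289.37 | $4.00 | $200.38 | $92.99
4 | $92.99 | $4.00 | $96.99 | $0.00
Balance reaches $0.00 in payment period 4.

4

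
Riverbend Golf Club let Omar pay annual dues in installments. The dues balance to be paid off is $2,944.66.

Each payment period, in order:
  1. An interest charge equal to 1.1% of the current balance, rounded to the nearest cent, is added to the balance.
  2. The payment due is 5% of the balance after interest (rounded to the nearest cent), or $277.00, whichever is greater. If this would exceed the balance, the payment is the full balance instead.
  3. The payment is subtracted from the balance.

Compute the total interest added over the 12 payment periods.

$204.43

# | Opening | Interest | Payment | End bal
1 | $2,944.66 | $32.39 | $277.00 | $2,700.05
2 | $2,700.05 | $29.70 | $277.00 | $2,452.75
3 | $2,452.75 | $26.98 | $277.00 | $2,202.73
4 | $2,202.73 | $24.23 | $277.00 | $1,949.96
5 | $1,949.96 | $21.45 | $277.00 | $1,694.41
6 | $1,694.41 | $18.64 | $277.00 | $1,436.05
7 | $1,436.05 | $15.80 | $277.00 | $1,174.85
8 | $1,174.85 | $12.92 | $277.00 | $910.77
9 | $910.77 | $10.02 | $277.00 | $643.79
10 | $643.79 | $7.08 | $277.00 | $373.87
11 | $373.87 | $4.11 | $277.00 | $100.98
12 | $100.98 | $1.11 | $102.09 | $0.00
Total interest: $32.39 + $29.70 + $26.98 + $24.23 + $21.45 + $18.64 + $15.80 + $12.92 + $10.02 + $7.08 + $4.11 + $1.11 = $204.43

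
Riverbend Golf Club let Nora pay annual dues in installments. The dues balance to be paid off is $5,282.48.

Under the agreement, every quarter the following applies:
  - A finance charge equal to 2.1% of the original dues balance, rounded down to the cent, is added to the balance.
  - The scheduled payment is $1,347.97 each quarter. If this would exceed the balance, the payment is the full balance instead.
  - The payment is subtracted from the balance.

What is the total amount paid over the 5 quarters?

$5,837.13

Quarter 1: opening $5,282.48; interest $110.93 → $5,393.41; payment $1,347.97; balance $4,045.44
Quarter 2: opening $4,045.44; interest $110.93 → $4,156.37; payment $1,347.97; balance $2,808.40
Quarter 3: opening $2,808.40; interest $110.93 → $2,919.33; payment $1,347.97; balance $1,571.36
Quarter 4: opening $1,571.36; interest $110.93 → $1,682.29; payment $1,347.97; balance $334.32
Quarter 5: opening $334.32; interest $110.93 → $445.25; payment $445.25; balance $0.00
Total paid: $5,837.13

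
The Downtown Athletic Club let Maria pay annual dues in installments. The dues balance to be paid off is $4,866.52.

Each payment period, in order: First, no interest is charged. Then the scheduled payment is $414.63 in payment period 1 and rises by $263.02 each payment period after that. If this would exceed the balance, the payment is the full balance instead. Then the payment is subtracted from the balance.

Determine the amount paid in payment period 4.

$1,203.69

# | Opening | Payment | End bal
1 | $4,866.52 | $414.63 | $4,451.89
2 | $4,451.89 | $677.65 | $3,774.24
3 | $3,774.24 | $940.67 | $2,833.57
4 | $2,833.57 | $1,203.69 | $1,629.88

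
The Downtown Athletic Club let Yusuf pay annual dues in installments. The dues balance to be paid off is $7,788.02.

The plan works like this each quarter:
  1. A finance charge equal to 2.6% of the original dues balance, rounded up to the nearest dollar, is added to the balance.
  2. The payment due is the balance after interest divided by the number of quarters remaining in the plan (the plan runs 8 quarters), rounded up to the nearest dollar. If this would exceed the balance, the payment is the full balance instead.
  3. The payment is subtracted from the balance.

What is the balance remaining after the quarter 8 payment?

$0.00

Quarter 1: opening $7,788.02; interest $203.00 → $7,991.02; payment $999.00; balance $6,992.02
Quarter 2: opening $6,992.02; interest $203.00 → $7,195.02; payment $1,028.00; balance $6,167.02
Quarter 3: opening $6,167.02; interest $203.00 → $6,370.02; payment $1,062.00; balance $5,308.02
Quarter 4: opening $5,308.02; interest $203.00 → $5,511.02; payment $1,103.00; balance $4,408.02
Quarter 5: opening $4,408.02; interest $203.00 → $4,611.02; payment $1,153.00; balance $3,458.02
Quarter 6: opening $3,458.02; interest $203.00 → $3,661.02; payment $1,221.00; balance $2,440.02
Quarter 7: opening $2,440.02; interest $203.00 → $2,643.02; payment $1,322.00; balance $1,321.02
Quarter 8: opening $1,321.02; interest $203.00 → $1,524.02; payment $1,524.02; balance $0.00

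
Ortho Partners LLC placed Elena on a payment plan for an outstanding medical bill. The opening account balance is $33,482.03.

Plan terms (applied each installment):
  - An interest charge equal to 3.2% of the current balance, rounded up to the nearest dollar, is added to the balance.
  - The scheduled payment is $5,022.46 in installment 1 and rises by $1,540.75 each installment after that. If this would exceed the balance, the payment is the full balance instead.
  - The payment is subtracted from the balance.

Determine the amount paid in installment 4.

$9,644.71

Installment 1: opening $33,482.03; interest $1,072.00 → $34,554.03; payment $5,022.46; balance $29,531.57
Installment 2: opening $29,531.57; interest $946.00 → $30,477.57; payment $6,563.21; balance $23,914.36
Installment 3: opening $23,914.36; interest $766.00 → $24,680.36; payment $8,103.96; balance $16,576.40
Installment 4: opening $16,576.40; interest $531.00 → $17,107.40; payment $9,644.71; balance $7,462.69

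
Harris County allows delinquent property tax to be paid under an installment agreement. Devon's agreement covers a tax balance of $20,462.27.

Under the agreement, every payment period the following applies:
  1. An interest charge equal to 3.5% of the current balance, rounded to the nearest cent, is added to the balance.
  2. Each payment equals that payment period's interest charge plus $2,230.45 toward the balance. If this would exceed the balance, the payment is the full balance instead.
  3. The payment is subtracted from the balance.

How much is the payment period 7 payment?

$2,478.23

# | Opening | Interest | Payment | End bal
1 | $20,462.27 | $716.18 | $2,946.63 | $18,231.82
2 | $18,231.82 | $638.11 | $2,868.56 | $16,001.37
3 | $16,001.37 | $560.05 | $2,790.50 | $13,770.92
4 | $13,770.92 | $481.98 | $2,712.43 | $11,540.47
5 | $11,540.47 | $403.92 | $2,634.37 | $9,310.02
6 | $9,310.02 | $325.85 | $2,556.30 | $7,079.57
7 | $7,079.57 | $247.78 | $2,478.23 | $4,849.12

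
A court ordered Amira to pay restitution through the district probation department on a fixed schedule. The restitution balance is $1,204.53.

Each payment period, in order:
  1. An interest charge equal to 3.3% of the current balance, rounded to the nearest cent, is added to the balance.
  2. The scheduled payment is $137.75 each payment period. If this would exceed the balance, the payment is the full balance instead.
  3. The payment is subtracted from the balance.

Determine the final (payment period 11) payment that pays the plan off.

Payment period 1: $1,204.53 +$39.75 interest = $1,244.28; pay $137.75 → $1,106.53
Payment period 2: $1,106.53 +$36.52 interest = $1,143.05; pay $137.75 → $1,005.30
Payment period 3: $1,005.30 +$33.17 interest = $1,038.47; pay $137.75 → $900.72
Payment period 4: $900.72 +$29.72 interest = $930.44; pay $137.75 → $792.69
Payment period 5: $792.69 +$26.16 interest = $818.85; pay $137.75 → $681.10
Payment period 6: $681.10 +$22.48 interest = $703.58; pay $137.75 → $565.83
Payment period 7: $565.83 +$18.67 interest = $584.50; pay $137.75 → $446.75
Payment period 8: $446.75 +$14.74 interest = $461.49; pay $137.75 → $323.74
Payment period 9: $323.74 +$10.68 interest = $334.42; pay $137.75 → $196.67
Payment period 10: $196.67 +$6.49 interest = $203.16; pay $137.75 → $65.41
Payment period 11: $65.41 +$2.16 interest = $67.57; pay $67.57 → $0.00

$67.57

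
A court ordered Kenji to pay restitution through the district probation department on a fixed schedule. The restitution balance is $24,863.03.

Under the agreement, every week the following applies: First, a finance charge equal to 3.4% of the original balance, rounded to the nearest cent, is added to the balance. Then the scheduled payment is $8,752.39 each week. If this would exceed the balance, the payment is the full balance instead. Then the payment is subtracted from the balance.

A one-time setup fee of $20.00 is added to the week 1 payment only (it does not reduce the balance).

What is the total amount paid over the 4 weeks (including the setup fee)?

$28,264.39

# | Opening | Interest | Payment | Fee | End bal
1 | $24,863.03 | $845.34 | $8,752.39 | $20.00 | $16,955.98
2 | $16,955.98 | $845.34 | $8,752.39 | — | $9,048.93
3 | $9,048.93 | $845.34 | $8,752.39 | — | $1,141.88
4 | $1,141.88 | $845.34 | $1,987.22 | — | $0.00
Total paid: $28,264.39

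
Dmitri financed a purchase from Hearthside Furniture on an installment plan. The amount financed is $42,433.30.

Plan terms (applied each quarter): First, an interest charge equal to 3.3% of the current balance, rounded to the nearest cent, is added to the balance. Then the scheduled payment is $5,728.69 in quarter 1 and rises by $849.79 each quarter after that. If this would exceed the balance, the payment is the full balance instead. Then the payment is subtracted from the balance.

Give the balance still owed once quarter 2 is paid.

$32,783.89

Quarter 1: opening $42,433.30; interest $1,400.30 → $43,833.60; payment $5,728.69; balance $38,104.91
Quarter 2: opening $38,104.91; interest $1,257.46 → $39,362.37; payment $6,578.48; balance $32,783.89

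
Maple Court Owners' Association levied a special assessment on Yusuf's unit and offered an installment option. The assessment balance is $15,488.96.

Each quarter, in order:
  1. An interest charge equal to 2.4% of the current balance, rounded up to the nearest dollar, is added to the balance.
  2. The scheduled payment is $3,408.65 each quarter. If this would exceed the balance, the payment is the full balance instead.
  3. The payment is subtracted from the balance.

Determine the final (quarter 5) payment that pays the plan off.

$2,968.36

# | Opening | Interest | Payment | End bal
1 | $15,488.96 | $372.00 | $3,408.65 | $12,452.31
2 | $12,452.31 | $299.00 | $3,408.65 | $9,342.66
3 | $9,342.66 | $225.00 | $3,408.65 | $6,159.01
4 | $6,159.01 | $148.00 | $3,408.65 | $2,898.36
5 | $2,898.36 | $70.00 | $2,968.36 | $0.00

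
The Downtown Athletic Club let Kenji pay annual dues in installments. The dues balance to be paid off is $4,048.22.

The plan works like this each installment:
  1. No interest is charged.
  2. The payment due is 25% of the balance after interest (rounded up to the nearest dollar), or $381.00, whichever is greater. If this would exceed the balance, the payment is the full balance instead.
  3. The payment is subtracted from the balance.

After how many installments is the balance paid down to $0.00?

Installment 1: $4,048.22 − $1,013.00 → $3,035.22
Installment 2: $3,035.22 − $759.00 → $2,276.22
Installment 3: $2,276.22 − $570.00 → $1,706.22
Installment 4: $1,706.22 − $427.00 → $1,279.22
Installment 5: $1,279.22 − $381.00 → $898.22
Installment 6: $898.22 − $381.00 → $517.22
Installment 7: $517.22 − $381.00 → $136.22
Installment 8: $136.22 − $136.22 → $0.00
Balance reaches $0.00 in installment 8.

8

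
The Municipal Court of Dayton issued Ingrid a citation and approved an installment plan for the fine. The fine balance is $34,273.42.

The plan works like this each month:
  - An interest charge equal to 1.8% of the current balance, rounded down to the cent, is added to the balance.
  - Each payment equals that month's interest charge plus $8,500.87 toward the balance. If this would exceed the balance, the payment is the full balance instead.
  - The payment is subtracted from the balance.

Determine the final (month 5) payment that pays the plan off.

$274.79

Month 1: opening $34,273.42; interest $616.92 → $34,890.34; payment $9,117.79; balance $25,772.55
Month 2: opening $25,772.55; interest $463.90 → $26,236.45; payment $8,964.77; balance $17,271.68
Month 3: opening $17,271.68; interest $310.89 → $17,582.57; payment $8,811.76; balance $8,770.81
Month 4: opening $8,770.81; interest $157.87 → $8,928.68; payment $8,658.74; balance $269.94
Month 5: opening $269.94; interest $4.85 → $274.79; payment $274.79; balance $0.00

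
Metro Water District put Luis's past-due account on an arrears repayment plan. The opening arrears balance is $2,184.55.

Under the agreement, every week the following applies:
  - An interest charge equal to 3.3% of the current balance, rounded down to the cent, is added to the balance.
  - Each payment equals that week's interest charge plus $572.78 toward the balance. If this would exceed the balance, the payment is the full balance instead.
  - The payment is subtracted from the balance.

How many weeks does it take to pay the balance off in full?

4

Week 1: $2,184.55 +$72.09 interest = $2,256.64; pay $644.87 → $1,611.77
Week 2: $1,611.77 +$53.18 interest = $1,664.95; pay $625.96 → $1,038.99
Week 3: $1,038.99 +$34.28 interest = $1,073.27; pay $607.06 → $466.21
Week 4: $466.21 +$15.38 interest = $481.59; pay $481.59 → $0.00
Balance reaches $0.00 in week 4.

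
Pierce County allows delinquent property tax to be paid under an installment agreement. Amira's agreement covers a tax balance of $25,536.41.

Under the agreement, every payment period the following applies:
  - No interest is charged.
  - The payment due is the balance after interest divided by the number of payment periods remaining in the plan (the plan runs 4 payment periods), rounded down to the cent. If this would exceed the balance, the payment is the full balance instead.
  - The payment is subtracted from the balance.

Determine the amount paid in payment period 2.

$6,384.10

Payment period 1: opening $25,536.41; payment $6,384.10; balance $19,152.31
Payment period 2: opening $19,152.31; payment $6,384.10; balance $12,768.21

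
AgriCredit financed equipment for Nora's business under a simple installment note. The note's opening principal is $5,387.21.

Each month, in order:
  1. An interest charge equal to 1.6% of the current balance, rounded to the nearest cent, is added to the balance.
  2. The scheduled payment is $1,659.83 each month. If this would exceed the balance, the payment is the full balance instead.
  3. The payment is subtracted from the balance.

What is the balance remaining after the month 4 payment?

# | Opening | Interest | Payment | End bal
1 | $5,387.21 | $86.20 | $1,659.83 | $3,813.58
2 | $3,813.58 | $61.02 | $1,659.83 | $2,214.77
3 | $2,214.77 | $35.44 | $1,659.83 | $590.38
4 | $590.38 | $9.45 | $599.83 | $0.00

$0.00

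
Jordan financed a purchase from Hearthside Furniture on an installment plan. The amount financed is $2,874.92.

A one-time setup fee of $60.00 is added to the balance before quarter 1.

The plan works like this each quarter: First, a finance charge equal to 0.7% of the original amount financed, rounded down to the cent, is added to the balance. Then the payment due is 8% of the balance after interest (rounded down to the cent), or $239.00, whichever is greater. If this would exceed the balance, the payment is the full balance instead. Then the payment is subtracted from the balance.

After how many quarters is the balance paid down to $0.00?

14

Quarter 1: opening $2,934.92; interest $20.12 → $2,955.04; payment $239.00; balance $2,716.04
Quarter 2: opening $2,716.04; interest $20.12 → $2,736.16; payment $239.00; balance $2,497.16
Quarter 3: opening $2,497.16; interest $20.12 → $2,517.28; payment $239.00; balance $2,278.28
Quarter 4: opening $2,278.28; interest $20.12 → $2,298.40; payment $239.00; balance $2,059.40
Quarter 5: opening $2,059.40; interest $20.12 → $2,079.52; payment $239.00; balance $1,840.52
Quarter 6: opening $1,840.52; interest $20.12 → $1,860.64; payment $239.00; balance $1,621.64
Quarter 7: opening $1,621.64; interest $20.12 → $1,641.76; payment $239.00; balance $1,402.76
Quarter 8: opening $1,402.76; interest $20.12 → $1,422.88; payment $239.00; balance $1,183.88
Quarter 9: opening $1,183.88; interest $20.12 → $1,204.00; payment $239.00; balance $965.00
Quarter 10: opening $965.00; interest $20.12 → $985.12; payment $239.00; balance $746.12
Quarter 11: opening $746.12; interest $20.12 → $766.24; payment $239.00; balance $527.24
Quarter 12: opening $527.24; interest $20.12 → $547.36; payment $239.00; balance $308.36
Quarter 13: opening $308.36; interest $20.12 → $328.48; payment $239.00; balance $89.48
Quarter 14: opening $89.48; interest $20.12 → $109.60; payment $109.60; balance $0.00
Balance reaches $0.00 in quarter 14.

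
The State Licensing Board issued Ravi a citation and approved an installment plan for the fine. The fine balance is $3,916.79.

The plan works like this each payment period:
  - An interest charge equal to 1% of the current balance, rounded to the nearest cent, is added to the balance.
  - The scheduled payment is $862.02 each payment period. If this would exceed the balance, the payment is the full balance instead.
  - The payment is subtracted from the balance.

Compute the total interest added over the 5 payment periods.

$112.73

Payment period 1: opening $3,916.79; interest $39.17 → $3,955.96; payment $862.02; balance $3,093.94
Payment period 2: opening $3,093.94; interest $30.94 → $3,124.88; payment $862.02; balance $2,262.86
Payment period 3: opening $2,262.86; interest $22.63 → $2,285.49; payment $862.02; balance $1,423.47
Payment period 4: opening $1,423.47; interest $14.23 → $1,437.70; payment $862.02; balance $575.68
Payment period 5: opening $575.68; interest $5.76 → $581.44; payment $581.44; balance $0.00
Total interest: $39.17 + $30.94 + $22.63 + $14.23 + $5.76 = $112.73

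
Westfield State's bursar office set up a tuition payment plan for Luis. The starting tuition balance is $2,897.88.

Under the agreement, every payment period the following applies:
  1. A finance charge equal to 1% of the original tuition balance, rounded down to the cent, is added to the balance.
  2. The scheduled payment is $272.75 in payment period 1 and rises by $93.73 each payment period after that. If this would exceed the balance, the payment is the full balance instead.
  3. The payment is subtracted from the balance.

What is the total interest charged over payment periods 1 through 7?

Payment period 1: $2,897.88 +$28.97 interest = $2,926.85; pay $272.75 → $2,654.10
Payment period 2: $2,654.10 +$28.97 interest = $2,683.07; pay $366.48 → $2,316.59
Payment period 3: $2,316.59 +$28.97 interest = $2,345.56; pay $460.21 → $1,885.35
Payment period 4: $1,885.35 +$28.97 interest = $1,914.32; pay $553.94 → $1,360.38
Payment period 5: $1,360.38 +$28.97 interest = $1,389.35; pay $647.67 → $741.68
Payment period 6: $741.68 +$28.97 interest = $770.65; pay $741.40 → $29.25
Payment period 7: $29.25 +$28.97 interest = $58.22; pay $58.22 → $0.00
Total interest: $28.97 + $28.97 + $28.97 + $28.97 + $28.97 + $28.97 + $28.97 = $202.79

$202.79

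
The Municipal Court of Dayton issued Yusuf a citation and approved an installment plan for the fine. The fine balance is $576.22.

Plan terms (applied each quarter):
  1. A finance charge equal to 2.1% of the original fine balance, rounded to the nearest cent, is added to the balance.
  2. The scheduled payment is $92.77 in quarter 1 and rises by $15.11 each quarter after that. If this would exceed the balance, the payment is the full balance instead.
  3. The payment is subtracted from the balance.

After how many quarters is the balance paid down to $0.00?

6

Quarter 1: $576.22 +$12.10 interest = $588.32; pay $92.77 → $495.55
Quarter 2: $495.55 +$12.10 interest = $507.65; pay $107.88 → $399.77
Quarter 3: $399.77 +$12.10 interest = $411.87; pay $122.99 → $288.88
Quarter 4: $288.88 +$12.10 interest = $300.98; pay $138.10 → $162.88
Quarter 5: $162.88 +$12.10 interest = $174.98; pay $153.21 → $21.77
Quarter 6: $21.77 +$12.10 interest = $33.87; pay $33.87 → $0.00
Balance reaches $0.00 in quarter 6.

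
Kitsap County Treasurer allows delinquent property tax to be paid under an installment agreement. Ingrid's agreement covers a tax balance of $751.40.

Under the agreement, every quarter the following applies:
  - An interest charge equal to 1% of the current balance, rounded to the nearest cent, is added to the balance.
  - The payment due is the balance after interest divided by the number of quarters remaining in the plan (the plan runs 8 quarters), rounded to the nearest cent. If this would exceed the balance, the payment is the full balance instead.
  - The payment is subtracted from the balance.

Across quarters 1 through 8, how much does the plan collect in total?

# | Opening | Interest | Payment | End bal
1 | $751.40 | $7.51 | $94.86 | $664.05
2 | $664.05 | $6.64 | $95.81 | $574.88
3 | $574.88 | $5.75 | $96.77 | $483.86
4 | $483.86 | $4.84 | $97.74 | $390.96
5 | $390.96 | $3.91 | $98.72 | $296.15
6 | $296.15 | $2.96 | $99.70 | $199.41
7 | $199.41 | $1.99 | $100.70 | $100.70
8 | $100.70 | $1.01 | $101.71 | $0.00
Total paid: $786.01

$786.01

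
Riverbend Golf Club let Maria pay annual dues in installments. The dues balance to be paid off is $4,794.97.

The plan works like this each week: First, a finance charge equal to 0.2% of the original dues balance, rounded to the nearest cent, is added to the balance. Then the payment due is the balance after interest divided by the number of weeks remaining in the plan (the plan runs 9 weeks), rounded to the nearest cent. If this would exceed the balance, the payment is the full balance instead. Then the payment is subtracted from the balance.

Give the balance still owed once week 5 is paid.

# | Opening | Interest | Payment | End bal
1 | $4,794.97 | $9.59 | $533.84 | $4,270.72
2 | $4,270.72 | $9.59 | $535.04 | $3,745.27
3 | $3,745.27 | $9.59 | $536.41 | $3,218.45
4 | $3,218.45 | $9.59 | $538.01 | $2,690.03
5 | $2,690.03 | $9.59 | $539.92 | $2,159.70

$2,159.70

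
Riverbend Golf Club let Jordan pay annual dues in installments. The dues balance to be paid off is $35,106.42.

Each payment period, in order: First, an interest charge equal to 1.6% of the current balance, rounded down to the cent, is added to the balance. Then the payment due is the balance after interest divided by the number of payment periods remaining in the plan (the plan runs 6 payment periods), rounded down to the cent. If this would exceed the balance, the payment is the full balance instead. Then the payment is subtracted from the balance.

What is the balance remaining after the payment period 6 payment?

Payment period 1: $35,106.42 +$561.70 interest = $35,668.12; pay $5,944.68 → $29,723.44
Payment period 2: $29,723.44 +$475.57 interest = $30,199.01; pay $6,039.80 → $24,159.21
Payment period 3: $24,159.21 +$386.54 interest = $24,545.75; pay $6,136.43 → $18,409.32
Payment period 4: $18,409.32 +$294.54 interest = $18,703.86; pay $6,234.62 → $12,469.24
Payment period 5: $12,469.24 +$199.50 interest = $12,668.74; pay $6,334.37 → $6,334.37
Payment period 6: $6,334.37 +$101.34 interest = $6,435.71; pay $6,435.71 → $0.00

$0.00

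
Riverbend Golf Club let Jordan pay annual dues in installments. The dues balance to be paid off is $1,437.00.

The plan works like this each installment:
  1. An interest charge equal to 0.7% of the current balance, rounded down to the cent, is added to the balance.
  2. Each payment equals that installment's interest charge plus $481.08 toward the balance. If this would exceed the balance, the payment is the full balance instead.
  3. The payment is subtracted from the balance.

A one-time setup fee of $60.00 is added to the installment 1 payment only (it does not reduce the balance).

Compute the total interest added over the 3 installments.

$20.06

Installment 1: opening $1,437.00; interest $10.05 → $1,447.05; payment $491.13 (+ $60.00 fee); balance $955.92
Installment 2: opening $955.92; interest $6.69 → $962.61; payment $487.77; balance $474.84
Installment 3: opening $474.84; interest $3.32 → $478.16; payment $478.16; balance $0.00
Total interest: $10.05 + $6.69 + $3.32 = $20.06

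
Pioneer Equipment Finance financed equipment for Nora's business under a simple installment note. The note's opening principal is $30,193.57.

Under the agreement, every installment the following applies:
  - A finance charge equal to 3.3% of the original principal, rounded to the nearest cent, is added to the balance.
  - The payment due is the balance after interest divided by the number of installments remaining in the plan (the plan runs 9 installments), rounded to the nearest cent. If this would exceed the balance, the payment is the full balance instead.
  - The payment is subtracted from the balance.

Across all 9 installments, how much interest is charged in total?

$8,967.51

Installment 1: opening $30,193.57; interest $996.39 → $31,189.96; payment $3,465.55; balance $27,724.41
Installment 2: opening $27,724.41; interest $996.39 → $28,720.80; payment $3,590.10; balance $25,130.70
Installment 3: opening $25,130.70; interest $996.39 → $26,127.09; payment $3,732.44; balance $22,394.65
Installment 4: opening $22,394.65; interest $996.39 → $23,391.04; payment $3,898.51; balance $19,492.53
Installment 5: opening $19,492.53; interest $996.39 → $20,488.92; payment $4,097.78; balance $16,391.14
Installment 6: opening $16,391.14; interest $996.39 → $17,387.53; payment $4,346.88; balance $13,040.65
Installment 7: opening $13,040.65; interest $996.39 → $14,037.04; payment $4,679.01; balance $9,358.03
Installment 8: opening $9,358.03; interest $996.39 → $10,354.42; payment $5,177.21; balance $5,177.21
Installment 9: opening $5,177.21; interest $996.39 → $6,173.60; payment $6,173.60; balance $0.00
Total interest: $996.39 + $996.39 + $996.39 + $996.39 + $996.39 + $996.39 + $996.39 + $996.39 + $996.39 = $8,967.51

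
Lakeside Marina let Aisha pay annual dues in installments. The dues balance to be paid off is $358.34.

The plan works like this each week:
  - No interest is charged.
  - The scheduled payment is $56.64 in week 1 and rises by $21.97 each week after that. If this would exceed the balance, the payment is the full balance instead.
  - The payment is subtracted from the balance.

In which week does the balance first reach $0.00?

# | Opening | Payment | End bal
1 | $358.34 | $56.64 | $301.70
2 | $301.70 | $78.61 | $223.09
3 | $223.09 | $100.58 | $122.51
4 | $122.51 | $122.51 | $0.00
Balance reaches $0.00 in week 4.

4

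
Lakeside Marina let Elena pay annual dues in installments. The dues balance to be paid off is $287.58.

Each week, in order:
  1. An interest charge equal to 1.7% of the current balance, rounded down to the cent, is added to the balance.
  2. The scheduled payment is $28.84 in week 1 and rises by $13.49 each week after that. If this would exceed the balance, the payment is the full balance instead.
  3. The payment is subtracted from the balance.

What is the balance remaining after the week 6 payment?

$0.00

Week 1: $287.58 +$4.88 interest = $292.46; pay $28.84 → $263.62
Week 2: $263.62 +$4.48 interest = $268.10; pay $42.33 → $225.77
Week 3: $225.77 +$3.83 interest = $229.60; pay $55.82 → $173.78
Week 4: $173.78 +$2.95 interest = $176.73; pay $69.31 → $107.42
Week 5: $107.42 +$1.82 interest = $109.24; pay $82.80 → $26.44
Week 6: $26.44 +$0.44 interest = $26.88; pay $26.88 → $0.00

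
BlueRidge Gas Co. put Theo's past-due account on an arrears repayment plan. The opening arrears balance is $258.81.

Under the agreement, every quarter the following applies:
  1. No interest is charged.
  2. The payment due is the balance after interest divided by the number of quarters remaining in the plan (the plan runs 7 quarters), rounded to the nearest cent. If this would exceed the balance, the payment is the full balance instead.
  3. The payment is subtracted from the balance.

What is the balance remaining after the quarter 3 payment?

$147.90

# | Opening | Payment | End bal
1 | $258.81 | $36.97 | $221.84
2 | $221.84 | $36.97 | $184.87
3 | $184.87 | $36.97 | $147.90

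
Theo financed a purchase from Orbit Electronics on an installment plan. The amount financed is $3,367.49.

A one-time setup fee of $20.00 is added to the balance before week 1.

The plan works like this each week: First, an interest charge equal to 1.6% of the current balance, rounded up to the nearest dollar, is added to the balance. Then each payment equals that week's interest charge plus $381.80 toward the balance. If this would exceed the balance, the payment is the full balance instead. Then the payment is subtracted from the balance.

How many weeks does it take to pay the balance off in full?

# | Opening | Interest | Payment | End bal
1 | $3,387.49 | $55.00 | $436.80 | $3,005.69
2 | $3,005.69 | $49.00 | $430.80 | $2,623.89
3 | $2,623.89 | $42.00 | $423.80 | $2,242.09
4 | $2,242.09 | $36.00 | $417.80 | $1,860.29
5 | $1,860.29 | $30.00 | $411.80 | $1,478.49
6 | $1,478.49 | $24.00 | $405.80 | $1,096.69
7 | $1,096.69 | $18.00 | $399.80 | $714.89
8 | $714.89 | $12.00 | $393.80 | $333.09
9 | $333.09 | $6.00 | $339.09 | $0.00
Balance reaches $0.00 in week 9.

9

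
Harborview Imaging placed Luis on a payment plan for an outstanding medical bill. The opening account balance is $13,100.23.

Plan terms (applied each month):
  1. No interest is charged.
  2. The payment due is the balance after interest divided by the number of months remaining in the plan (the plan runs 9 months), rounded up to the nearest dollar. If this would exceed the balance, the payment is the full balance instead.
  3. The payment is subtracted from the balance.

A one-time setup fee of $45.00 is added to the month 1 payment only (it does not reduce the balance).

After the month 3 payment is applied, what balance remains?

$8,732.23

Month 1: $13,100.23 − $1,456.00 (+ $45.00 fee) → $11,644.23
Month 2: $11,644.23 − $1,456.00 → $10,188.23
Month 3: $10,188.23 − $1,456.00 → $8,732.23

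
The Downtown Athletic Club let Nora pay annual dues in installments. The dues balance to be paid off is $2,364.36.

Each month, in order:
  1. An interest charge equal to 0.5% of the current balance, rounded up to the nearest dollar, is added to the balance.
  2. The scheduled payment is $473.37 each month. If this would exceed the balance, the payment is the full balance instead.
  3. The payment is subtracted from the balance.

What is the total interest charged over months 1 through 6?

Month 1: $2,364.36 +$12.00 interest = $2,376.36; pay $473.37 → $1,902.99
Month 2: $1,902.99 +$10.00 interest = $1,912.99; pay $473.37 → $1,439.62
Month 3: $1,439.62 +$8.00 interest = $1,447.62; pay $473.37 → $974.25
Month 4: $974.25 +$5.00 interest = $979.25; pay $473.37 → $505.88
Month 5: $505.88 +$3.00 interest = $508.88; pay $473.37 → $35.51
Month 6: $35.51 +$1.00 interest = $36.51; pay $36.51 → $0.00
Total interest: $12.00 + $10.00 + $8.00 + $5.00 + $3.00 + $1.00 = $39.00

$39.00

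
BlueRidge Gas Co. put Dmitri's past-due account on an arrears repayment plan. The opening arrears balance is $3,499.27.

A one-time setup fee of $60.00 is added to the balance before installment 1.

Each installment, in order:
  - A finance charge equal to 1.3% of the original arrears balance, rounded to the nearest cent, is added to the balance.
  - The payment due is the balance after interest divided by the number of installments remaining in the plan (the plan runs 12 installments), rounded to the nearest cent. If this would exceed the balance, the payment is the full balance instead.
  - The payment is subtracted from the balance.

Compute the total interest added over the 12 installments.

$545.88

Installment 1: $3,559.27 +$45.49 interest = $3,604.76; pay $300.40 → $3,304.36
Installment 2: $3,304.36 +$45.49 interest = $3,349.85; pay $304.53 → $3,045.32
Installment 3: $3,045.32 +$45.49 interest = $3,090.81; pay $309.08 → $2,781.73
Installment 4: $2,781.73 +$45.49 interest = $2,827.22; pay $314.14 → $2,513.08
Installment 5: $2,513.08 +$45.49 interest = $2,558.57; pay $319.82 → $2,238.75
Installment 6: $2,238.75 +$45.49 interest = $2,284.24; pay $326.32 → $1,957.92
Installment 7: $1,957.92 +$45.49 interest = $2,003.41; pay $333.90 → $1,669.51
Installment 8: $1,669.51 +$45.49 interest = $1,715.00; pay $343.00 → $1,372.00
Installment 9: $1,372.00 +$45.49 interest = $1,417.49; pay $354.37 → $1,063.12
Installment 10: $1,063.12 +$45.49 interest = $1,108.61; pay $369.54 → $739.07
Installment 11: $739.07 +$45.49 interest = $784.56; pay $392.28 → $392.28
Installment 12: $392.28 +$45.49 interest = $437.77; pay $437.77 → $0.00
Total interest: $45.49 + $45.49 + $45.49 + $45.49 + $45.49 + $45.49 + $45.49 + $45.49 + $45.49 + $45.49 + $45.49 + $45.49 = $545.88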